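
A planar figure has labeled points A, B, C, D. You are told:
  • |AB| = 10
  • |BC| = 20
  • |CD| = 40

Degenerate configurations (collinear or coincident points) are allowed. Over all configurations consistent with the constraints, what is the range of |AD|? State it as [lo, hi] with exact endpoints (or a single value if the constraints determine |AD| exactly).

|AD| ∈ [10, 70]  (≈ [10.0000, 70.0000])

|AB| ∈ {10}
|BC| ∈ {20}
|CD| ∈ {40}
|AC| ∈ [10, 30]
|BD| ∈ [20, 60]
|AD| ∈ [10, 70]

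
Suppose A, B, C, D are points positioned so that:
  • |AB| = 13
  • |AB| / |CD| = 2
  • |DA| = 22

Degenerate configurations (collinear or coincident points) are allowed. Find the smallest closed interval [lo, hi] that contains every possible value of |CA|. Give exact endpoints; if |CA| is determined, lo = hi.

|AB| ∈ {13}
|AD| ∈ {22}
|CD| ∈ {13/2}
|BD| ∈ [9, 35]
|AC| ∈ [31/2, 57/2]
|BC| ∈ [5/2, 83/2]

|CA| ∈ [31/2, 57/2]  (≈ [15.5000, 28.5000])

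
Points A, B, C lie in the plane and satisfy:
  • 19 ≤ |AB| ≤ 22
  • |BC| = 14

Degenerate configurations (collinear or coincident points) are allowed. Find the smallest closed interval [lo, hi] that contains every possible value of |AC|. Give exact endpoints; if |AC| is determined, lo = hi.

|AC| ∈ [5, 36]  (≈ [5.0000, 36.0000])

|AB| ∈ [19, 22]
|BC| ∈ {14}
|AC| ∈ [5, 36]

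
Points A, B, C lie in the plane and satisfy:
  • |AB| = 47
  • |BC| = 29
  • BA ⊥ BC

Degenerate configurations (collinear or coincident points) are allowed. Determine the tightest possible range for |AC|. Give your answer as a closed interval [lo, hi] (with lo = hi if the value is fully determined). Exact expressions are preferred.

|AC| = 5·√(122)  (≈ 55.2268)

|AB| ∈ {47}
|BC| ∈ {29}
|AC| ∈ {5·√(122)}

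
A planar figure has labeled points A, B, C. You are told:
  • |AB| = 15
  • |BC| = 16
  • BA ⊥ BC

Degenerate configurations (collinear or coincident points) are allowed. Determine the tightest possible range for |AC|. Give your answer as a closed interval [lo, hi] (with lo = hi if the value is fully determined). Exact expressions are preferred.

|AB| ∈ {15}
|BC| ∈ {16}
|AC| ∈ {√(481)}

|AC| = √(481)  (≈ 21.9317)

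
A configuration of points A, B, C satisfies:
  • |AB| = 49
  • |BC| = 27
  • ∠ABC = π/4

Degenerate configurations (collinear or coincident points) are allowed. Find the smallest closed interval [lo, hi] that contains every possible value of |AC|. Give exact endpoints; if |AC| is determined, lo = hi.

|AC| = √(3130 - 1323·√(2))  (≈ 35.4823)

|AB| ∈ {49}
|BC| ∈ {27}
|AC| ∈ {√(3130 - 1323·√(2))}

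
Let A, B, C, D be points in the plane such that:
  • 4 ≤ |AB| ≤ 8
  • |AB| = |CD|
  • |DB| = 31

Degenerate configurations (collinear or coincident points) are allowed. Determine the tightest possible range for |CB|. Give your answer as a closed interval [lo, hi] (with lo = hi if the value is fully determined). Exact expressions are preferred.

|AB| ∈ [4, 8]
|BD| ∈ {31}
|CD| ∈ [4, 8]
|AD| ∈ [23, 39]
|BC| ∈ [23, 39]
|AC| ∈ [15, 47]

|CB| ∈ [23, 39]  (≈ [23.0000, 39.0000])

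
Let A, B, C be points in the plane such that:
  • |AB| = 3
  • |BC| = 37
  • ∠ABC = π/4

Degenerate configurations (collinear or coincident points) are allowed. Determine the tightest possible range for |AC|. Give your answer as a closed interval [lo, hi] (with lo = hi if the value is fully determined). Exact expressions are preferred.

|AB| ∈ {3}
|BC| ∈ {37}
|AC| ∈ {√(1378 - 111·√(2))}

|AC| = √(1378 - 111·√(2))  (≈ 34.9431)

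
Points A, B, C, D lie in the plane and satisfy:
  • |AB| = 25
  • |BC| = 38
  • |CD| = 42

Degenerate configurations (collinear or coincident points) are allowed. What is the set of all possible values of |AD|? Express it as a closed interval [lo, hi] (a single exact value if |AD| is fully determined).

|AD| ∈ [0, 105]  (≈ [0.0000, 105.0000])

|AB| ∈ {25}
|BC| ∈ {38}
|CD| ∈ {42}
|AC| ∈ [13, 63]
|BD| ∈ [4, 80]
|AD| ∈ [0, 105]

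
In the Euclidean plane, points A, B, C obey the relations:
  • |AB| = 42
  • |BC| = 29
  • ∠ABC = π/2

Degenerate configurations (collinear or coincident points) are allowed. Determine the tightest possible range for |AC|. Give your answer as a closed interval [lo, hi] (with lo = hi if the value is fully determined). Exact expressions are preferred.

|AB| ∈ {42}
|BC| ∈ {29}
|AC| ∈ {√(2605)}

|AC| = √(2605)  (≈ 51.0392)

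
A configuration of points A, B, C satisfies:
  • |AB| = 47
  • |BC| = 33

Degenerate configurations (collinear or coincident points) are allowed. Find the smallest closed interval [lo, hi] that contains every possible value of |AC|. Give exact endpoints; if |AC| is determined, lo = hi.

|AB| ∈ {47}
|BC| ∈ {33}
|AC| ∈ [14, 80]

|AC| ∈ [14, 80]  (≈ [14.0000, 80.0000])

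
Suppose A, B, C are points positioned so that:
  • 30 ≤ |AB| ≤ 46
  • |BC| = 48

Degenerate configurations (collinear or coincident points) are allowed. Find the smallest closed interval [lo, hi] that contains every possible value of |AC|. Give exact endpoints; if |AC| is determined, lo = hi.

|AC| ∈ [2, 94]  (≈ [2.0000, 94.0000])

|AB| ∈ [30, 46]
|BC| ∈ {48}
|AC| ∈ [2, 94]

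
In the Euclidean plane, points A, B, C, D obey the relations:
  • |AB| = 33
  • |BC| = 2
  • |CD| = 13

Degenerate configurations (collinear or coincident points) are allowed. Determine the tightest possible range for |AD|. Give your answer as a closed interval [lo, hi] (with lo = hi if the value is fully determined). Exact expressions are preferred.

|AD| ∈ [18, 48]  (≈ [18.0000, 48.0000])

|AB| ∈ {33}
|BC| ∈ {2}
|CD| ∈ {13}
|AC| ∈ [31, 35]
|BD| ∈ [11, 15]
|AD| ∈ [18, 48]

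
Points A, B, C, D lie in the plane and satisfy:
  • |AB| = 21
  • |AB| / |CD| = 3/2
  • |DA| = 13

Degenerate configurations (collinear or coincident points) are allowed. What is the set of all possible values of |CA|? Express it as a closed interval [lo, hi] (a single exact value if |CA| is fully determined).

|CA| ∈ [1, 27]  (≈ [1.0000, 27.0000])

|AB| ∈ {21}
|AD| ∈ {13}
|CD| ∈ {14}
|BD| ∈ [8, 34]
|AC| ∈ [1, 27]
|BC| ∈ [0, 48]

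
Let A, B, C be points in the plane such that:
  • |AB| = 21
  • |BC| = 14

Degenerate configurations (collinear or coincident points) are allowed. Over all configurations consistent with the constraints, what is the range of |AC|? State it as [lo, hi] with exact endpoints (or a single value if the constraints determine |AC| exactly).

|AB| ∈ {21}
|BC| ∈ {14}
|AC| ∈ [7, 35]

|AC| ∈ [7, 35]  (≈ [7.0000, 35.0000])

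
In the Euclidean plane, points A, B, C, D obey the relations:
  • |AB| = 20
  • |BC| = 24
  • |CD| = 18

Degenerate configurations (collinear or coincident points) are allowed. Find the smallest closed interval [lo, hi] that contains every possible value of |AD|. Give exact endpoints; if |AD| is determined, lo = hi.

|AD| ∈ [0, 62]  (≈ [0.0000, 62.0000])

|AB| ∈ {20}
|BC| ∈ {24}
|CD| ∈ {18}
|AC| ∈ [4, 44]
|BD| ∈ [6, 42]
|AD| ∈ [0, 62]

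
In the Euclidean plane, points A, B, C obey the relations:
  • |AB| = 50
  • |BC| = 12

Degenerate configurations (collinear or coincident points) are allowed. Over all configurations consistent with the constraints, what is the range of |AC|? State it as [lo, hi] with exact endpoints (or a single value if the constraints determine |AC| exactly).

|AB| ∈ {50}
|BC| ∈ {12}
|AC| ∈ [38, 62]

|AC| ∈ [38, 62]  (≈ [38.0000, 62.0000])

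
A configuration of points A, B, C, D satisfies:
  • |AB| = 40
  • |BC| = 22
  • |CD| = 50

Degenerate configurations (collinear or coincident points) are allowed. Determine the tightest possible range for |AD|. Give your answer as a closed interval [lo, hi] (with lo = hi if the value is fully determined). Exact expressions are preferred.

|AB| ∈ {40}
|BC| ∈ {22}
|CD| ∈ {50}
|AC| ∈ [18, 62]
|BD| ∈ [28, 72]
|AD| ∈ [0, 112]

|AD| ∈ [0, 112]  (≈ [0.0000, 112.0000])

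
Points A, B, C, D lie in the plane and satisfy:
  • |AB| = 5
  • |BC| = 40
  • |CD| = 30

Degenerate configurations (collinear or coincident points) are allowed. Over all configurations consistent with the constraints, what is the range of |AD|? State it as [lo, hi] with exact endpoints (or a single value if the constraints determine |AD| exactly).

|AD| ∈ [5, 75]  (≈ [5.0000, 75.0000])

|AB| ∈ {5}
|BC| ∈ {40}
|CD| ∈ {30}
|AC| ∈ [35, 45]
|BD| ∈ [10, 70]
|AD| ∈ [5, 75]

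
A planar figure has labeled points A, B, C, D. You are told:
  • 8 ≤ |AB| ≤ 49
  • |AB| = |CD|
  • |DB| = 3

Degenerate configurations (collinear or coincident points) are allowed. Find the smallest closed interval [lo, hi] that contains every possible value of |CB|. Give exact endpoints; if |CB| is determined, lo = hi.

|AB| ∈ [8, 49]
|BD| ∈ {3}
|CD| ∈ [8, 49]
|AD| ∈ [5, 52]
|BC| ∈ [5, 52]
|AC| ∈ [0, 101]

|CB| ∈ [5, 52]  (≈ [5.0000, 52.0000])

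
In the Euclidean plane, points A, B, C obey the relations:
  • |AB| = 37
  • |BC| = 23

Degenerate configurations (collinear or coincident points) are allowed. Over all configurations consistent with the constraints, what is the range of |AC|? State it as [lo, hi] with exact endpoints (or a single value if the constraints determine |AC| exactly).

|AC| ∈ [14, 60]  (≈ [14.0000, 60.0000])

|AB| ∈ {37}
|BC| ∈ {23}
|AC| ∈ [14, 60]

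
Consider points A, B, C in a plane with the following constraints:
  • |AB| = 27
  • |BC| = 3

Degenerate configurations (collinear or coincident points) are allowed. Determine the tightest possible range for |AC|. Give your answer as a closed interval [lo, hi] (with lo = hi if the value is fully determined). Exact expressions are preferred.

|AB| ∈ {27}
|BC| ∈ {3}
|AC| ∈ [24, 30]

|AC| ∈ [24, 30]  (≈ [24.0000, 30.0000])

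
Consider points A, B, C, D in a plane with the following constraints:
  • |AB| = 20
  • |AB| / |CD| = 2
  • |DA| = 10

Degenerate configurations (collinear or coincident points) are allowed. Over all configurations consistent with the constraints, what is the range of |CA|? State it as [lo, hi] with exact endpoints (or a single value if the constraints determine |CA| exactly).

|AB| ∈ {20}
|AD| ∈ {10}
|CD| ∈ {10}
|BD| ∈ [10, 30]
|AC| ∈ [0, 20]
|BC| ∈ [0, 40]

|CA| ∈ [0, 20]  (≈ [0.0000, 20.0000])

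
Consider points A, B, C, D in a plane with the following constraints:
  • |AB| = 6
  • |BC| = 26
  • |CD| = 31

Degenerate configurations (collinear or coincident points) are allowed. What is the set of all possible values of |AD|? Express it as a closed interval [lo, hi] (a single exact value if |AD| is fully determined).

|AB| ∈ {6}
|BC| ∈ {26}
|CD| ∈ {31}
|AC| ∈ [20, 32]
|BD| ∈ [5, 57]
|AD| ∈ [0, 63]

|AD| ∈ [0, 63]  (≈ [0.0000, 63.0000])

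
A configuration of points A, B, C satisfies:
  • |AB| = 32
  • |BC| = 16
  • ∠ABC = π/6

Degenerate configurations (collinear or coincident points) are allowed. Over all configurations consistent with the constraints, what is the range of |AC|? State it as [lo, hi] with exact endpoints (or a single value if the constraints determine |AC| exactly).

|AC| = 16·√(5 - 2·√(3))  (≈ 19.8290)

|AB| ∈ {32}
|BC| ∈ {16}
|AC| ∈ {16·√(5 - 2·√(3))}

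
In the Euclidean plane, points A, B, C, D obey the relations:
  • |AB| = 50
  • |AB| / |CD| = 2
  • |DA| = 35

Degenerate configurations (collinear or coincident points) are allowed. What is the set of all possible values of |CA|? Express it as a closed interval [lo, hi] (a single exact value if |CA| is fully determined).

|AB| ∈ {50}
|AD| ∈ {35}
|CD| ∈ {25}
|BD| ∈ [15, 85]
|AC| ∈ [10, 60]
|BC| ∈ [0, 110]

|CA| ∈ [10, 60]  (≈ [10.0000, 60.0000])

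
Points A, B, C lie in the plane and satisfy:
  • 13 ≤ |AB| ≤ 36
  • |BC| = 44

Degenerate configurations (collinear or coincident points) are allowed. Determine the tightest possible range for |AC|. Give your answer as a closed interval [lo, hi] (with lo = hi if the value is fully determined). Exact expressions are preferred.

|AB| ∈ [13, 36]
|BC| ∈ {44}
|AC| ∈ [8, 80]

|AC| ∈ [8, 80]  (≈ [8.0000, 80.0000])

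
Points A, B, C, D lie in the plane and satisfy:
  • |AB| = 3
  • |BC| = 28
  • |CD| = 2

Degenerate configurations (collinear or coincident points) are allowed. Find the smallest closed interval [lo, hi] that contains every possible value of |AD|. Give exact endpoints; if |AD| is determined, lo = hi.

|AB| ∈ {3}
|BC| ∈ {28}
|CD| ∈ {2}
|AC| ∈ [25, 31]
|BD| ∈ [26, 30]
|AD| ∈ [23, 33]

|AD| ∈ [23, 33]  (≈ [23.0000, 33.0000])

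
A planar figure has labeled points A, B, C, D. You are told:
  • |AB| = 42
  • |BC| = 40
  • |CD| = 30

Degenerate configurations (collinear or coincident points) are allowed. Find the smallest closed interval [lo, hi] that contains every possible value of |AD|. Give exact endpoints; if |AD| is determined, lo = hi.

|AB| ∈ {42}
|BC| ∈ {40}
|CD| ∈ {30}
|AC| ∈ [2, 82]
|BD| ∈ [10, 70]
|AD| ∈ [0, 112]

|AD| ∈ [0, 112]  (≈ [0.0000, 112.0000])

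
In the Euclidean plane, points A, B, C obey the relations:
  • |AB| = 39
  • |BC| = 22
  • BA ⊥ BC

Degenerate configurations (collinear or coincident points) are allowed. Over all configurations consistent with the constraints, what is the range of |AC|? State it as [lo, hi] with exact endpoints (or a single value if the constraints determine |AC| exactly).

|AC| = √(2005)  (≈ 44.7772)

|AB| ∈ {39}
|BC| ∈ {22}
|AC| ∈ {√(2005)}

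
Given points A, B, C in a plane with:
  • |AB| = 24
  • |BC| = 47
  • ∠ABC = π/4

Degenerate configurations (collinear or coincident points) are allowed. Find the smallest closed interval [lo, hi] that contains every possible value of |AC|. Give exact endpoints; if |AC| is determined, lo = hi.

|AC| = √(2785 - 1128·√(2))  (≈ 34.4930)

|AB| ∈ {24}
|BC| ∈ {47}
|AC| ∈ {√(2785 - 1128·√(2))}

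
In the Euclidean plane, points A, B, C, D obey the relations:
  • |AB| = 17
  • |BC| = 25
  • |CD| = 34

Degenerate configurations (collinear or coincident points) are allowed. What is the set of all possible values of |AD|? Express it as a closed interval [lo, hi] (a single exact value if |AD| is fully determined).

|AB| ∈ {17}
|BC| ∈ {25}
|CD| ∈ {34}
|AC| ∈ [8, 42]
|BD| ∈ [9, 59]
|AD| ∈ [0, 76]

|AD| ∈ [0, 76]  (≈ [0.0000, 76.0000])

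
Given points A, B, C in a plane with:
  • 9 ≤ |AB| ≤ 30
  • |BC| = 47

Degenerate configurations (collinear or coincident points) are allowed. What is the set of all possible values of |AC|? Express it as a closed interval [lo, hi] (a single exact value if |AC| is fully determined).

|AC| ∈ [17, 77]  (≈ [17.0000, 77.0000])

|AB| ∈ [9, 30]
|BC| ∈ {47}
|AC| ∈ [17, 77]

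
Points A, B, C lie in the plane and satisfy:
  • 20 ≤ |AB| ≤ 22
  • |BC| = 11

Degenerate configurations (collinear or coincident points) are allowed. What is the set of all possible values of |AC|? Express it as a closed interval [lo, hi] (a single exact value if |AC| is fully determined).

|AB| ∈ [20, 22]
|BC| ∈ {11}
|AC| ∈ [9, 33]

|AC| ∈ [9, 33]  (≈ [9.0000, 33.0000])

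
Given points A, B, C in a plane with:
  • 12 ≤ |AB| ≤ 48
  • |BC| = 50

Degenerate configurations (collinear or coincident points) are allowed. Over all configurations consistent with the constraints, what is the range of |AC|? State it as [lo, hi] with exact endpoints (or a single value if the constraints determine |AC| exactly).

|AC| ∈ [2, 98]  (≈ [2.0000, 98.0000])

|AB| ∈ [12, 48]
|BC| ∈ {50}
|AC| ∈ [2, 98]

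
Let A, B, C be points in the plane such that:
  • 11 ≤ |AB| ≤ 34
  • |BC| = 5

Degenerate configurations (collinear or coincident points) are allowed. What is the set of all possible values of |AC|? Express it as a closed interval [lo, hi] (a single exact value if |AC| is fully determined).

|AB| ∈ [11, 34]
|BC| ∈ {5}
|AC| ∈ [6, 39]

|AC| ∈ [6, 39]  (≈ [6.0000, 39.0000])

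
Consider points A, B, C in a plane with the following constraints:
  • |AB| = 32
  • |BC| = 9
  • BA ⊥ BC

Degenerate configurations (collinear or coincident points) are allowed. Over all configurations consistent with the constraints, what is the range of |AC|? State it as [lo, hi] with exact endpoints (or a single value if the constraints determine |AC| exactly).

|AB| ∈ {32}
|BC| ∈ {9}
|AC| ∈ {√(1105)}

|AC| = √(1105)  (≈ 33.2415)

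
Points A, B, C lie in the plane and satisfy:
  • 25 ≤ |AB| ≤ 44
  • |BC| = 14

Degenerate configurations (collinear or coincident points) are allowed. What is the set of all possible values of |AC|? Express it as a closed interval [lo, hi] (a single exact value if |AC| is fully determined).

|AB| ∈ [25, 44]
|BC| ∈ {14}
|AC| ∈ [11, 58]

|AC| ∈ [11, 58]  (≈ [11.0000, 58.0000])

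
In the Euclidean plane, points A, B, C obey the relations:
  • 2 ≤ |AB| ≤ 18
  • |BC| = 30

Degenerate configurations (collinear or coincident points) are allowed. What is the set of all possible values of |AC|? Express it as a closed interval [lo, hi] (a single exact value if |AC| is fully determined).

|AC| ∈ [12, 48]  (≈ [12.0000, 48.0000])

|AB| ∈ [2, 18]
|BC| ∈ {30}
|AC| ∈ [12, 48]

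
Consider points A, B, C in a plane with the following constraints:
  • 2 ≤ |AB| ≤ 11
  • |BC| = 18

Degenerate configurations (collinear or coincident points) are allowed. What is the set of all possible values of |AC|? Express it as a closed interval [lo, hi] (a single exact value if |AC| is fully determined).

|AC| ∈ [7, 29]  (≈ [7.0000, 29.0000])

|AB| ∈ [2, 11]
|BC| ∈ {18}
|AC| ∈ [7, 29]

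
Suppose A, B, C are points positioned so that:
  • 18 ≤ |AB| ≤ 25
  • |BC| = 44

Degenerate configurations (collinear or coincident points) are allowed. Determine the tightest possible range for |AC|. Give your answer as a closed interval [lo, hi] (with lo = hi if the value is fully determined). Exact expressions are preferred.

|AC| ∈ [19, 69]  (≈ [19.0000, 69.0000])

|AB| ∈ [18, 25]
|BC| ∈ {44}
|AC| ∈ [19, 69]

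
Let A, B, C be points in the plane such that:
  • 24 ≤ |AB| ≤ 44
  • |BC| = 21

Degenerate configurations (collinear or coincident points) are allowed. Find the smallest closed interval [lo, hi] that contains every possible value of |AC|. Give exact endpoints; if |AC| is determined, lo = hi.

|AC| ∈ [3, 65]  (≈ [3.0000, 65.0000])

|AB| ∈ [24, 44]
|BC| ∈ {21}
|AC| ∈ [3, 65]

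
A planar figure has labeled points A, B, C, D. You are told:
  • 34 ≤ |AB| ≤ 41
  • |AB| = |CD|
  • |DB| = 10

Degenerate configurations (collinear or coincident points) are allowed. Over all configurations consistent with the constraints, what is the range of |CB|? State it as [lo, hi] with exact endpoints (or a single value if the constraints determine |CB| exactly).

|AB| ∈ [34, 41]
|BD| ∈ {10}
|CD| ∈ [34, 41]
|AD| ∈ [24, 51]
|BC| ∈ [24, 51]
|AC| ∈ [0, 92]

|CB| ∈ [24, 51]  (≈ [24.0000, 51.0000])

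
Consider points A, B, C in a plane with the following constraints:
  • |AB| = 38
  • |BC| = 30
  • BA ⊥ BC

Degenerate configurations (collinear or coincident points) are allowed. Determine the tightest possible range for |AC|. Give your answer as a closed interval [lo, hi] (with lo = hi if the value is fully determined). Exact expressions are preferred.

|AB| ∈ {38}
|BC| ∈ {30}
|AC| ∈ {2·√(586)}

|AC| = 2·√(586)  (≈ 48.4149)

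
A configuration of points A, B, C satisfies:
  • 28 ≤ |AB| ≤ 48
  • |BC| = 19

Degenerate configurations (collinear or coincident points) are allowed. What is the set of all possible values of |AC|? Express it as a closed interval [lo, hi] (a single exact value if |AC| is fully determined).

|AC| ∈ [9, 67]  (≈ [9.0000, 67.0000])

|AB| ∈ [28, 48]
|BC| ∈ {19}
|AC| ∈ [9, 67]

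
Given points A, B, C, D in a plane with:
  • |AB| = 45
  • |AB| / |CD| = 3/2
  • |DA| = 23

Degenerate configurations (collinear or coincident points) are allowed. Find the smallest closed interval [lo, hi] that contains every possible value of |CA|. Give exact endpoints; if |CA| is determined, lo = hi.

|AB| ∈ {45}
|AD| ∈ {23}
|CD| ∈ {30}
|BD| ∈ [22, 68]
|AC| ∈ [7, 53]
|BC| ∈ [0, 98]

|CA| ∈ [7, 53]  (≈ [7.0000, 53.0000])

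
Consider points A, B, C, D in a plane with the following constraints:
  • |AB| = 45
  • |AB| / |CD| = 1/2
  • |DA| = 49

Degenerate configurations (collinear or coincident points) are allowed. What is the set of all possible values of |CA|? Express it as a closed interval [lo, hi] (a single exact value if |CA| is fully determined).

|CA| ∈ [41, 139]  (≈ [41.0000, 139.0000])

|AB| ∈ {45}
|AD| ∈ {49}
|CD| ∈ {90}
|BD| ∈ [4, 94]
|AC| ∈ [41, 139]
|BC| ∈ [0, 184]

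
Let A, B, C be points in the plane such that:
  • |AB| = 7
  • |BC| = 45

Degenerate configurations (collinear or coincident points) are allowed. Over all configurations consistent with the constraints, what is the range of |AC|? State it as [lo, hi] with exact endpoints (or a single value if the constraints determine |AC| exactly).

|AC| ∈ [38, 52]  (≈ [38.0000, 52.0000])

|AB| ∈ {7}
|BC| ∈ {45}
|AC| ∈ [38, 52]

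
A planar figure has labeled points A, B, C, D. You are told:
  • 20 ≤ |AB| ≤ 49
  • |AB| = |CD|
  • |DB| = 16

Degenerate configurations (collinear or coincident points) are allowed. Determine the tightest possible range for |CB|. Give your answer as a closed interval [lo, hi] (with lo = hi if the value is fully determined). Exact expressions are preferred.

|AB| ∈ [20, 49]
|BD| ∈ {16}
|CD| ∈ [20, 49]
|AD| ∈ [4, 65]
|BC| ∈ [4, 65]
|AC| ∈ [0, 114]

|CB| ∈ [4, 65]  (≈ [4.0000, 65.0000])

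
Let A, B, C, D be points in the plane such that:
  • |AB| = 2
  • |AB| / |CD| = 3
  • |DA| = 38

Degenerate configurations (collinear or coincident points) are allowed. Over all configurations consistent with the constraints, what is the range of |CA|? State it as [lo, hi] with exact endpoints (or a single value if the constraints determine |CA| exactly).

|CA| ∈ [112/3, 116/3]  (≈ [37.3333, 38.6667])

|AB| ∈ {2}
|AD| ∈ {38}
|CD| ∈ {2/3}
|BD| ∈ [36, 40]
|AC| ∈ [112/3, 116/3]
|BC| ∈ [106/3, 122/3]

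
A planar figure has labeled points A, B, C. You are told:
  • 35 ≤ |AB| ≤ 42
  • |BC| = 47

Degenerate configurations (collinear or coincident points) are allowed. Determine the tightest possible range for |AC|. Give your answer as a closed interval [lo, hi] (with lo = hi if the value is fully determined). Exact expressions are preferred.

|AB| ∈ [35, 42]
|BC| ∈ {47}
|AC| ∈ [5, 89]

|AC| ∈ [5, 89]  (≈ [5.0000, 89.0000])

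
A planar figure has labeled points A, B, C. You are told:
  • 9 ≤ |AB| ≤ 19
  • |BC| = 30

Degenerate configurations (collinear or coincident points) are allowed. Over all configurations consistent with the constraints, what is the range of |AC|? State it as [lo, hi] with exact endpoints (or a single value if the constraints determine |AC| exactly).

|AC| ∈ [11, 49]  (≈ [11.0000, 49.0000])

|AB| ∈ [9, 19]
|BC| ∈ {30}
|AC| ∈ [11, 49]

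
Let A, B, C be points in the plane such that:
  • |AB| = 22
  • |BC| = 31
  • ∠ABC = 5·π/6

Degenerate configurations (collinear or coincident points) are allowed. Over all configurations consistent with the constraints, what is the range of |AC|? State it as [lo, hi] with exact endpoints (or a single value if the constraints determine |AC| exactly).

|AC| = √(682·√(3) + 1445)  (≈ 51.2470)

|AB| ∈ {22}
|BC| ∈ {31}
|AC| ∈ {√(682·√(3) + 1445)}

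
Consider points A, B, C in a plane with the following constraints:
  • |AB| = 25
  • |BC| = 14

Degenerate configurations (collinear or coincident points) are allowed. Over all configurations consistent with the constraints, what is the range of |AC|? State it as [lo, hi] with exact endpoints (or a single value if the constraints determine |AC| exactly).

|AB| ∈ {25}
|BC| ∈ {14}
|AC| ∈ [11, 39]

|AC| ∈ [11, 39]  (≈ [11.0000, 39.0000])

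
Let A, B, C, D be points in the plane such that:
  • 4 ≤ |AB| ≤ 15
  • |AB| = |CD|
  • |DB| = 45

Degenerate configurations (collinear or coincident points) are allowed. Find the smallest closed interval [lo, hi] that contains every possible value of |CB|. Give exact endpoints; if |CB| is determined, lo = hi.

|CB| ∈ [30, 60]  (≈ [30.0000, 60.0000])

|AB| ∈ [4, 15]
|BD| ∈ {45}
|CD| ∈ [4, 15]
|AD| ∈ [30, 60]
|BC| ∈ [30, 60]
|AC| ∈ [15, 75]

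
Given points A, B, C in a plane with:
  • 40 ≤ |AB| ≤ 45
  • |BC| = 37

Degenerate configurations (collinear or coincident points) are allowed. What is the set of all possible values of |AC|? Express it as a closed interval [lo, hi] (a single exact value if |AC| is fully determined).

|AC| ∈ [3, 82]  (≈ [3.0000, 82.0000])

|AB| ∈ [40, 45]
|BC| ∈ {37}
|AC| ∈ [3, 82]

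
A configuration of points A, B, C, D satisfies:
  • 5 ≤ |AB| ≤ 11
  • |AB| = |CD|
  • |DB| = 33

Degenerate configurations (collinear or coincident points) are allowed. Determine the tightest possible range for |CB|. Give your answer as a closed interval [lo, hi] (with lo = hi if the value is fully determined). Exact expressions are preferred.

|AB| ∈ [5, 11]
|BD| ∈ {33}
|CD| ∈ [5, 11]
|AD| ∈ [22, 44]
|BC| ∈ [22, 44]
|AC| ∈ [11, 55]

|CB| ∈ [22, 44]  (≈ [22.0000, 44.0000])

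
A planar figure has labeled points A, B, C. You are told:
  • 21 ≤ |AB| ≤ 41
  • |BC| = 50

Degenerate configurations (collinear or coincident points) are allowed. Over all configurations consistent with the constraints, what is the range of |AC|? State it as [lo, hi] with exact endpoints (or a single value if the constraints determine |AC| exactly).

|AC| ∈ [9, 91]  (≈ [9.0000, 91.0000])

|AB| ∈ [21, 41]
|BC| ∈ {50}
|AC| ∈ [9, 91]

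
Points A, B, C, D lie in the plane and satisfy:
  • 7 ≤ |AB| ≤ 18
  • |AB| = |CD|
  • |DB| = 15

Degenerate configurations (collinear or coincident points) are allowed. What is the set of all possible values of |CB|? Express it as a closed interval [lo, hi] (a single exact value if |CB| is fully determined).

|AB| ∈ [7, 18]
|BD| ∈ {15}
|CD| ∈ [7, 18]
|AD| ∈ [0, 33]
|BC| ∈ [0, 33]
|AC| ∈ [0, 51]

|CB| ∈ [0, 33]  (≈ [0.0000, 33.0000])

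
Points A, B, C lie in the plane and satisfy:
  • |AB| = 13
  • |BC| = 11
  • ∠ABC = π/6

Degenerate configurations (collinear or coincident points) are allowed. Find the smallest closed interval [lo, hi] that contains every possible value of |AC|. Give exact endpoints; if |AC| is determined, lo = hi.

|AB| ∈ {13}
|BC| ∈ {11}
|AC| ∈ {√(290 - 143·√(3))}

|AC| = √(290 - 143·√(3))  (≈ 6.5051)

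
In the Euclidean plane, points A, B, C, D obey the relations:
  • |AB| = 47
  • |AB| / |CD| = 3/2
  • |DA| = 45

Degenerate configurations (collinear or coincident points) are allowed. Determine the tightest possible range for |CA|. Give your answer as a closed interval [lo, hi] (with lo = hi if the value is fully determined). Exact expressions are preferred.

|CA| ∈ [41/3, 229/3]  (≈ [13.6667, 76.3333])

|AB| ∈ {47}
|AD| ∈ {45}
|CD| ∈ {94/3}
|BD| ∈ [2, 92]
|AC| ∈ [41/3, 229/3]
|BC| ∈ [0, 370/3]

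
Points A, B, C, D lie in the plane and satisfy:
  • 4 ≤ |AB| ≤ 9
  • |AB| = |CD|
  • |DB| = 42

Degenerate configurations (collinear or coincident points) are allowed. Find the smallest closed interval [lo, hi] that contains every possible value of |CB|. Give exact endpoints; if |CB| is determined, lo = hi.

|CB| ∈ [33, 51]  (≈ [33.0000, 51.0000])

|AB| ∈ [4, 9]
|BD| ∈ {42}
|CD| ∈ [4, 9]
|AD| ∈ [33, 51]
|BC| ∈ [33, 51]
|AC| ∈ [24, 60]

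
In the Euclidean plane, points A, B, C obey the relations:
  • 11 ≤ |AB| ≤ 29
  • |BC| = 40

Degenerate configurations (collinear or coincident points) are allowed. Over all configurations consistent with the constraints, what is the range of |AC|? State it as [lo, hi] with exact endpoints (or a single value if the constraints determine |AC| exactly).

|AB| ∈ [11, 29]
|BC| ∈ {40}
|AC| ∈ [11, 69]

|AC| ∈ [11, 69]  (≈ [11.0000, 69.0000])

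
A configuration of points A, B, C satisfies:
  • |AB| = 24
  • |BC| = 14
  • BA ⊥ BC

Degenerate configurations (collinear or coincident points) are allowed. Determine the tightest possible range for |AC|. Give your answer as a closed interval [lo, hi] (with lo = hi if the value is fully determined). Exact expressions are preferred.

|AC| = 2·√(193)  (≈ 27.7849)

|AB| ∈ {24}
|BC| ∈ {14}
|AC| ∈ {2·√(193)}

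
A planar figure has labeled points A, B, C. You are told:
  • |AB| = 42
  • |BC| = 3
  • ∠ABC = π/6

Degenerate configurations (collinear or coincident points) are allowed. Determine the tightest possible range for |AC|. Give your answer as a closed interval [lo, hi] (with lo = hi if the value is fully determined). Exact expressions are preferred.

|AC| = 3·√(197 - 14·√(3))  (≈ 39.4305)

|AB| ∈ {42}
|BC| ∈ {3}
|AC| ∈ {3·√(197 - 14·√(3))}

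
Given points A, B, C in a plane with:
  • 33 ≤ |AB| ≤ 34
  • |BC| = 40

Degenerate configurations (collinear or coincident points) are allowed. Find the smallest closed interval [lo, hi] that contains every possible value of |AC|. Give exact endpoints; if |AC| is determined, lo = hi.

|AC| ∈ [6, 74]  (≈ [6.0000, 74.0000])

|AB| ∈ [33, 34]
|BC| ∈ {40}
|AC| ∈ [6, 74]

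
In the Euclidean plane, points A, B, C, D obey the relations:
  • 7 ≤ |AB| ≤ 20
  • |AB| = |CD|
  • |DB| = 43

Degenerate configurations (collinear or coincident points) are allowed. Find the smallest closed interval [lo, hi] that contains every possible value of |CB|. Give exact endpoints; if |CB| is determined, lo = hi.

|CB| ∈ [23, 63]  (≈ [23.0000, 63.0000])

|AB| ∈ [7, 20]
|BD| ∈ {43}
|CD| ∈ [7, 20]
|AD| ∈ [23, 63]
|BC| ∈ [23, 63]
|AC| ∈ [3, 83]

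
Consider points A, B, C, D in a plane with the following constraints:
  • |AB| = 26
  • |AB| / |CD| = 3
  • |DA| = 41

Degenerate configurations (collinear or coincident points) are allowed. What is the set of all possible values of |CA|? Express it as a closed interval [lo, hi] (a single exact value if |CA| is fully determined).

|CA| ∈ [97/3, 149/3]  (≈ [32.3333, 49.6667])

|AB| ∈ {26}
|AD| ∈ {41}
|CD| ∈ {26/3}
|BD| ∈ [15, 67]
|AC| ∈ [97/3, 149/3]
|BC| ∈ [19/3, 227/3]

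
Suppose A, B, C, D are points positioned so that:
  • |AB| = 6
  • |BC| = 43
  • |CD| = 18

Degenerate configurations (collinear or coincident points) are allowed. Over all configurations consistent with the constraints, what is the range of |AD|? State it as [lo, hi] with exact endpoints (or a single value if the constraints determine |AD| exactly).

|AB| ∈ {6}
|BC| ∈ {43}
|CD| ∈ {18}
|AC| ∈ [37, 49]
|BD| ∈ [25, 61]
|AD| ∈ [19, 67]

|AD| ∈ [19, 67]  (≈ [19.0000, 67.0000])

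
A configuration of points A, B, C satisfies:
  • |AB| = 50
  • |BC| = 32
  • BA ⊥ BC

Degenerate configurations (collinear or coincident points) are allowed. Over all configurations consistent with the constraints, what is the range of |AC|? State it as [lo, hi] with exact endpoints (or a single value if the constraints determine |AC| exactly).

|AC| = 2·√(881)  (≈ 59.3633)

|AB| ∈ {50}
|BC| ∈ {32}
|AC| ∈ {2·√(881)}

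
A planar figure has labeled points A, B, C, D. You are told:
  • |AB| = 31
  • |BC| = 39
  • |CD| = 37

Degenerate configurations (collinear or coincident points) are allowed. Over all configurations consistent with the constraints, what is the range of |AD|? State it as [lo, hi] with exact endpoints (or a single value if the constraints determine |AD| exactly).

|AB| ∈ {31}
|BC| ∈ {39}
|CD| ∈ {37}
|AC| ∈ [8, 70]
|BD| ∈ [2, 76]
|AD| ∈ [0, 107]

|AD| ∈ [0, 107]  (≈ [0.0000, 107.0000])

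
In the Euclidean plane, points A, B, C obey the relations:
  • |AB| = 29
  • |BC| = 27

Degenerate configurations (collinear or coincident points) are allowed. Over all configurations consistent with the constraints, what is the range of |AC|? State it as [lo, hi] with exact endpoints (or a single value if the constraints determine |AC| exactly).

|AB| ∈ {29}
|BC| ∈ {27}
|AC| ∈ [2, 56]

|AC| ∈ [2, 56]  (≈ [2.0000, 56.0000])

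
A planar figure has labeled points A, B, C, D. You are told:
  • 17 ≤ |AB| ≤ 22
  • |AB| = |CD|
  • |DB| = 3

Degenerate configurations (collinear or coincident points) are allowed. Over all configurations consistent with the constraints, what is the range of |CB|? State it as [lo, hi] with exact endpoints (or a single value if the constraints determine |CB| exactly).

|CB| ∈ [14, 25]  (≈ [14.0000, 25.0000])

|AB| ∈ [17, 22]
|BD| ∈ {3}
|CD| ∈ [17, 22]
|AD| ∈ [14, 25]
|BC| ∈ [14, 25]
|AC| ∈ [0, 47]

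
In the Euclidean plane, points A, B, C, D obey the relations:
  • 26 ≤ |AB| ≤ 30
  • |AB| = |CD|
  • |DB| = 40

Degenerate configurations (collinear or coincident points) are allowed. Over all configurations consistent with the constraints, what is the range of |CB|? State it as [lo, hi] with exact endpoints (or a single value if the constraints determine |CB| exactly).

|CB| ∈ [10, 70]  (≈ [10.0000, 70.0000])

|AB| ∈ [26, 30]
|BD| ∈ {40}
|CD| ∈ [26, 30]
|AD| ∈ [10, 70]
|BC| ∈ [10, 70]
|AC| ∈ [0, 100]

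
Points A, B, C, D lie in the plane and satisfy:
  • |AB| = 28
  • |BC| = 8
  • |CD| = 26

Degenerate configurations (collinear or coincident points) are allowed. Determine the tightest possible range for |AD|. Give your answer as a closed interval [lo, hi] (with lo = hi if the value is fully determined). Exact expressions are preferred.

|AB| ∈ {28}
|BC| ∈ {8}
|CD| ∈ {26}
|AC| ∈ [20, 36]
|BD| ∈ [18, 34]
|AD| ∈ [0, 62]

|AD| ∈ [0, 62]  (≈ [0.0000, 62.0000])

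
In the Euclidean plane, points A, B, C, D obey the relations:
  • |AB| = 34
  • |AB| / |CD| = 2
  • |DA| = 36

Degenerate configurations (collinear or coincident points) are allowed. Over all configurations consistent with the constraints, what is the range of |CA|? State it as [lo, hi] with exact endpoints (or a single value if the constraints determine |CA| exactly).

|CA| ∈ [19, 53]  (≈ [19.0000, 53.0000])

|AB| ∈ {34}
|AD| ∈ {36}
|CD| ∈ {17}
|BD| ∈ [2, 70]
|AC| ∈ [19, 53]
|BC| ∈ [0, 87]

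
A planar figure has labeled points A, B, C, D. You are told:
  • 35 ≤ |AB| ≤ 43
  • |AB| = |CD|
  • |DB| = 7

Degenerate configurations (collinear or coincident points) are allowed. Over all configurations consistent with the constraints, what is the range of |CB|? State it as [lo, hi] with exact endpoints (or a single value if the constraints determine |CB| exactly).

|AB| ∈ [35, 43]
|BD| ∈ {7}
|CD| ∈ [35, 43]
|AD| ∈ [28, 50]
|BC| ∈ [28, 50]
|AC| ∈ [0, 93]

|CB| ∈ [28, 50]  (≈ [28.0000, 50.0000])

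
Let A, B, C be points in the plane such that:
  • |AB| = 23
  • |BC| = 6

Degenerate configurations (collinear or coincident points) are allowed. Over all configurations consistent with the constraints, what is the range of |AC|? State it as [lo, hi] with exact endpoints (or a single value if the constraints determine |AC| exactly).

|AC| ∈ [17, 29]  (≈ [17.0000, 29.0000])

|AB| ∈ {23}
|BC| ∈ {6}
|AC| ∈ [17, 29]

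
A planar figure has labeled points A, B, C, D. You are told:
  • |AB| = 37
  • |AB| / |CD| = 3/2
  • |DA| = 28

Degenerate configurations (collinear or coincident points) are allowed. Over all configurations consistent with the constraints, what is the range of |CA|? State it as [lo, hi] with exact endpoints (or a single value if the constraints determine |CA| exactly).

|AB| ∈ {37}
|AD| ∈ {28}
|CD| ∈ {74/3}
|BD| ∈ [9, 65]
|AC| ∈ [10/3, 158/3]
|BC| ∈ [0, 269/3]

|CA| ∈ [10/3, 158/3]  (≈ [3.3333, 52.6667])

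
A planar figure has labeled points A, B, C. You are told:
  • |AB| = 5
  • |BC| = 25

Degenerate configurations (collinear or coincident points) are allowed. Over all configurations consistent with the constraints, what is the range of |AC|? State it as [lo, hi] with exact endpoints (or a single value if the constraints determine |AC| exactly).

|AC| ∈ [20, 30]  (≈ [20.0000, 30.0000])

|AB| ∈ {5}
|BC| ∈ {25}
|AC| ∈ [20, 30]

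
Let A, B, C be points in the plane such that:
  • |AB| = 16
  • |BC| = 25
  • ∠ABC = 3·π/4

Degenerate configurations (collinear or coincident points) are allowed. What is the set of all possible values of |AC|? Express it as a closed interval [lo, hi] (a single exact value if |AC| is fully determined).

|AC| = √(400·√(2) + 881)  (≈ 38.0353)

|AB| ∈ {16}
|BC| ∈ {25}
|AC| ∈ {√(400·√(2) + 881)}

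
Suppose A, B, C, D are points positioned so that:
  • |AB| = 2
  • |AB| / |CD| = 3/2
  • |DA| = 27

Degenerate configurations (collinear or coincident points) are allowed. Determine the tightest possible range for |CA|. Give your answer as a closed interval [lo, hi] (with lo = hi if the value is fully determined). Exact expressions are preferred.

|CA| ∈ [77/3, 85/3]  (≈ [25.6667, 28.3333])

|AB| ∈ {2}
|AD| ∈ {27}
|CD| ∈ {4/3}
|BD| ∈ [25, 29]
|AC| ∈ [77/3, 85/3]
|BC| ∈ [71/3, 91/3]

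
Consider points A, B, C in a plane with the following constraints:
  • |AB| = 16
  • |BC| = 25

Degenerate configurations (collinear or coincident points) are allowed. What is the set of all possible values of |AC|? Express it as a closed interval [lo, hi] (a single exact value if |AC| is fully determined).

|AB| ∈ {16}
|BC| ∈ {25}
|AC| ∈ [9, 41]

|AC| ∈ [9, 41]  (≈ [9.0000, 41.0000])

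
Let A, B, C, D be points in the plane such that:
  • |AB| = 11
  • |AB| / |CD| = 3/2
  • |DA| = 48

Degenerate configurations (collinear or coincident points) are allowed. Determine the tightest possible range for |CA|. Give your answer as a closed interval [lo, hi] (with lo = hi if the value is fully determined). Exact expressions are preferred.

|AB| ∈ {11}
|AD| ∈ {48}
|CD| ∈ {22/3}
|BD| ∈ [37, 59]
|AC| ∈ [122/3, 166/3]
|BC| ∈ [89/3, 199/3]

|CA| ∈ [122/3, 166/3]  (≈ [40.6667, 55.3333])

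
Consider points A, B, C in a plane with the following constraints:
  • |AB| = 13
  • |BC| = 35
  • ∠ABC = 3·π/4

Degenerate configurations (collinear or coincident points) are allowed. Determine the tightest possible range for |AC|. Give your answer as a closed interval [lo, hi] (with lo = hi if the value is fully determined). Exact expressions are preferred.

|AC| = √(455·√(2) + 1394)  (≈ 45.1383)

|AB| ∈ {13}
|BC| ∈ {35}
|AC| ∈ {√(455·√(2) + 1394)}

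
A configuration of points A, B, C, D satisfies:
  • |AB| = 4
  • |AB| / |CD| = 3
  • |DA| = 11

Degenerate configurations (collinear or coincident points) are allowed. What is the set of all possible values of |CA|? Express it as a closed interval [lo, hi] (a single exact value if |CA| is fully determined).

|CA| ∈ [29/3, 37/3]  (≈ [9.6667, 12.3333])

|AB| ∈ {4}
|AD| ∈ {11}
|CD| ∈ {4/3}
|BD| ∈ [7, 15]
|AC| ∈ [29/3, 37/3]
|BC| ∈ [17/3, 49/3]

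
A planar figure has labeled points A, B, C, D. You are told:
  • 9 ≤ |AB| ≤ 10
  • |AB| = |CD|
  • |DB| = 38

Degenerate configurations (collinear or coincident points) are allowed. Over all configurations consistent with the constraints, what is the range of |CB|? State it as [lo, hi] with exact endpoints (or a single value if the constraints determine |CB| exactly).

|AB| ∈ [9, 10]
|BD| ∈ {38}
|CD| ∈ [9, 10]
|AD| ∈ [28, 48]
|BC| ∈ [28, 48]
|AC| ∈ [18, 58]

|CB| ∈ [28, 48]  (≈ [28.0000, 48.0000])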